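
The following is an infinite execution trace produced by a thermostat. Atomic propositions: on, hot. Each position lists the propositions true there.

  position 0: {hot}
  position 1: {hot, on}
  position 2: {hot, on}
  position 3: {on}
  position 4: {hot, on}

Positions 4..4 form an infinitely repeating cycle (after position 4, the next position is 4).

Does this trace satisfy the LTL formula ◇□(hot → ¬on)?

No

□(hot → ¬on) is false at every position 0..4, so it never becomes true and ◇□(hot → ¬on) fails.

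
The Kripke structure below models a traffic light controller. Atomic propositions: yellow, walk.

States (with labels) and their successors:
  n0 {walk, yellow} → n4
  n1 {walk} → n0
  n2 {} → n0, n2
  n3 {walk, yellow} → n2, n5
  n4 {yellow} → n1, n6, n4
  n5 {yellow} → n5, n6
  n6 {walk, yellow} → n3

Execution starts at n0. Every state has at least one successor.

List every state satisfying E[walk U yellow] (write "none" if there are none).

{n0, n1, n3, n4, n5, n6}

States satisfying walk: {n0, n1, n3, n6}.
States satisfying yellow: {n0, n3, n4, n5, n6}.
States satisfying E[walk U yellow]: {n0, n1, n3, n4, n5, n6}.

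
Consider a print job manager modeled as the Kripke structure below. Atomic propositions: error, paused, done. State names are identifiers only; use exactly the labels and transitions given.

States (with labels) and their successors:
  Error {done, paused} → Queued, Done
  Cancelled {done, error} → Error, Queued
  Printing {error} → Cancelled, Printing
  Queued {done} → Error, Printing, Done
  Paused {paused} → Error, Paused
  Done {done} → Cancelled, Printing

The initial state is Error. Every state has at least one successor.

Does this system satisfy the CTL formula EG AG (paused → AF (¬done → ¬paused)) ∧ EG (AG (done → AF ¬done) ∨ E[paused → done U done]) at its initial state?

Yes

States satisfying AG (paused → AF (¬done → ¬paused)): {Error, Cancelled, Printing, Queued, Done}.
States satisfying EG AG (paused → AF (¬done → ¬paused)): {Error, Cancelled, Printing, Queued, Done}.
States satisfying AG (done → AF ¬done) ∨ E[paused → done U done]: {Error, Cancelled, Printing, Queued, Done}.
States satisfying EG AG (paused → AF (¬done → ¬paused)) ∧ EG (AG (done → AF ¬done) ∨ E[paused → done U done]): {Error, Cancelled, Printing, Queued, Done}.
Error ∈ Sat(EG AG (paused → AF (¬done → ¬paused)) ∧ EG (AG (done → AF ¬done) ∨ E[paused → done U done])).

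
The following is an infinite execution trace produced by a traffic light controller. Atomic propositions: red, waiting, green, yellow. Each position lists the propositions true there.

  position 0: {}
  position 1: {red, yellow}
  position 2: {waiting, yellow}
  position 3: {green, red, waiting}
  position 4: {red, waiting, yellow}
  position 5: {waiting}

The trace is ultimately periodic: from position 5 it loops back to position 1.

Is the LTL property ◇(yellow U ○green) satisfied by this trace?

Holds

yellow U ○green holds at position 1, which is reachable from 0, so ◇(yellow U ○green) holds.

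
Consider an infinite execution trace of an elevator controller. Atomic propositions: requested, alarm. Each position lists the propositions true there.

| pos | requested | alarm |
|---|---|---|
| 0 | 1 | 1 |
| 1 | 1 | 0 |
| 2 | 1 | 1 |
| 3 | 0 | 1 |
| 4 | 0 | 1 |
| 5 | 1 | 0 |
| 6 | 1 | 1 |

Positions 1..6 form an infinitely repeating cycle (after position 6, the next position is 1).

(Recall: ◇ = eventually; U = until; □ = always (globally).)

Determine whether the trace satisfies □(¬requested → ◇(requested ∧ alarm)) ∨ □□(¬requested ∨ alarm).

Holds

¬requested → ◇(requested ∧ alarm) holds at every position 0..6, and those are all positions ever visited, so □(¬requested → ◇(requested ∧ alarm)) holds.
Positions where ¬requested holds: 3, 4.
Check ◇(requested ∧ alarm) at each: 3→ok, 4→ok.
□(¬requested ∨ alarm) must hold at every position from 0 onward. It fails at position 0, so □□(¬requested ∨ alarm) is false.
At position 0: □(¬requested → ◇(requested ∧ alarm)) is true; □□(¬requested ∨ alarm) is false; so □(¬requested → ◇(requested ∧ alarm)) ∨ □□(¬requested ∨ alarm) is true.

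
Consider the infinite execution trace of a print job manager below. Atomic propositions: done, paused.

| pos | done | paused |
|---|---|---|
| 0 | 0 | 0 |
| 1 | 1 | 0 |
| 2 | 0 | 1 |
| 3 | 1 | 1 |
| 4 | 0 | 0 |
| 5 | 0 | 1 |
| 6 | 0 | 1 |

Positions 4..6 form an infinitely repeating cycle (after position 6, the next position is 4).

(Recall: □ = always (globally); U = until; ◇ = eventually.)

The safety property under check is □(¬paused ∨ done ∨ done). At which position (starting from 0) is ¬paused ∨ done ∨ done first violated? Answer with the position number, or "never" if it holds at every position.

2

Check ¬paused ∨ done ∨ done at each position in order: 0 ✓, 1 ✓.
At position 2 the labels are {paused}, so ¬paused ∨ done ∨ done is false there. This is the first violation.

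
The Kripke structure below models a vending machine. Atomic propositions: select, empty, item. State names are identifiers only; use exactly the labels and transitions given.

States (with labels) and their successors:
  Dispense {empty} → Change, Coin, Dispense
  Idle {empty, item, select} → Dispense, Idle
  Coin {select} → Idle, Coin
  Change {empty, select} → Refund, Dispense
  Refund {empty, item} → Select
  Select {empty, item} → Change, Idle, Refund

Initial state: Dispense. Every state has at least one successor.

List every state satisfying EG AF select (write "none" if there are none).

{Idle, Coin}

States satisfying AF select: {Idle, Coin, Change}.
States satisfying EG AF select: {Idle, Coin}.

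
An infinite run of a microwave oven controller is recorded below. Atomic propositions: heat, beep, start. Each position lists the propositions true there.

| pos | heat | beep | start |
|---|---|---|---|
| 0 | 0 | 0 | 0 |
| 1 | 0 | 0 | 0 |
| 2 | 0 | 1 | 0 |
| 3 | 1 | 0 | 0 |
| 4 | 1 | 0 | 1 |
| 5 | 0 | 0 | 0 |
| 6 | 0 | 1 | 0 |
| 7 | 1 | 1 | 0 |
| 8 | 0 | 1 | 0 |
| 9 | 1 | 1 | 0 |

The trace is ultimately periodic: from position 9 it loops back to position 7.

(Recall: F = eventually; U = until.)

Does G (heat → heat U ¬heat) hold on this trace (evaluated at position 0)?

Yes

heat → heat U ¬heat holds at every position 0..9, and those are all positions ever visited, so G (heat → heat U ¬heat) holds.
Positions where heat holds: 3, 4, 7, 9.
Check heat U ¬heat at each: 3→ok, 4→ok, 7→ok, 9→ok.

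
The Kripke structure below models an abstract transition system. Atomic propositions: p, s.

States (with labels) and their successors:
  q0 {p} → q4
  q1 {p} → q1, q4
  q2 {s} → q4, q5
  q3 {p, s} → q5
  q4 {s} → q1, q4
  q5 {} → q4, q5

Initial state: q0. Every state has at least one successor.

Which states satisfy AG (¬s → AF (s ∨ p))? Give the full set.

{q0, q1, q4}

States satisfying ¬s → AF (s ∨ p): {q0, q1, q2, q3, q4}.
States satisfying AG (¬s → AF (s ∨ p)): {q0, q1, q4}.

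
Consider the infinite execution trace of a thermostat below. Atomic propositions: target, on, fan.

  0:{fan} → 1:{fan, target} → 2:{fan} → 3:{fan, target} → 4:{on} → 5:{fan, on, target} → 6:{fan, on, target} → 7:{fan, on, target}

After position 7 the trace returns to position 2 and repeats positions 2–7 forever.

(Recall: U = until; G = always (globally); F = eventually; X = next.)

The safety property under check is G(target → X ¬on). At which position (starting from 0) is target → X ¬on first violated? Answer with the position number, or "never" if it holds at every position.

Check target → X ¬on at each position in order: 0 ✓, 1 ✓, 2 ✓.
At position 3 the labels are {fan, target} and the next position 4 has {on}, so target → X ¬on is false there. This is the first violation.

3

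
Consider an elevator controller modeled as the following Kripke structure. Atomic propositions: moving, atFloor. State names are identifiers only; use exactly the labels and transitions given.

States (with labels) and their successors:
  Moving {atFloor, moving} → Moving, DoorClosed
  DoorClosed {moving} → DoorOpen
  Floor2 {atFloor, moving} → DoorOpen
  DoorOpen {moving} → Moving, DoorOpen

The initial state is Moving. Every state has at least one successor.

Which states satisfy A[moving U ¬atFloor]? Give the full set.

States satisfying moving: {Moving, DoorClosed, Floor2, DoorOpen}.
States satisfying ¬atFloor: {DoorClosed, DoorOpen}.
States satisfying A[moving U ¬atFloor]: {DoorClosed, Floor2, DoorOpen}.

{DoorClosed, Floor2, DoorOpen}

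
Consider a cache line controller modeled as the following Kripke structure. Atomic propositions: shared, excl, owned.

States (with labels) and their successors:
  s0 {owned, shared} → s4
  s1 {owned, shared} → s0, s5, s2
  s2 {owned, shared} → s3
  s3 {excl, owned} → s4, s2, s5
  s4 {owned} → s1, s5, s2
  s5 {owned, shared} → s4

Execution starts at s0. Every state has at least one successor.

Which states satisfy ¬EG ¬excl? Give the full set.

{s2, s3}

States satisfying ¬excl: {s0, s1, s2, s4, s5}.
States satisfying EG ¬excl: {s0, s1, s4, s5}.
States satisfying ¬EG ¬excl: {s2, s3}.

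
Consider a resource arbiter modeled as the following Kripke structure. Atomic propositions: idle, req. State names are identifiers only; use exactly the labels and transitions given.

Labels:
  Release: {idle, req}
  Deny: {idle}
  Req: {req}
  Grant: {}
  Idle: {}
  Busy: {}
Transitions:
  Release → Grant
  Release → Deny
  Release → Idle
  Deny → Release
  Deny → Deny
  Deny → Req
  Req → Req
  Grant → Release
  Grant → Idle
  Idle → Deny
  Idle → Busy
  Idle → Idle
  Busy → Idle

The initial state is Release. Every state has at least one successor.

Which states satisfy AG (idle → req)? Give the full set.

{Req}

States satisfying idle → req: {Release, Req, Grant, Idle, Busy}.
States satisfying AG (idle → req): {Req}.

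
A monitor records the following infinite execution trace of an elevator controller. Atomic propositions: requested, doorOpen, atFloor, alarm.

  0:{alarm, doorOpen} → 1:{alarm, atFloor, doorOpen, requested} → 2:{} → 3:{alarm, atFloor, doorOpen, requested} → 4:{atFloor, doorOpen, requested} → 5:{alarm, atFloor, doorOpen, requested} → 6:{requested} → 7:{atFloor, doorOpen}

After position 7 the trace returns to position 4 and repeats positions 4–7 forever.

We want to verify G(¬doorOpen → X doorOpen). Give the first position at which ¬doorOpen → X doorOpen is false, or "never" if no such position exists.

never

¬doorOpen → X doorOpen holds at every position 0..7, and those are all the positions the trace ever visits, so the invariant G(¬doorOpen → X doorOpen) is never violated.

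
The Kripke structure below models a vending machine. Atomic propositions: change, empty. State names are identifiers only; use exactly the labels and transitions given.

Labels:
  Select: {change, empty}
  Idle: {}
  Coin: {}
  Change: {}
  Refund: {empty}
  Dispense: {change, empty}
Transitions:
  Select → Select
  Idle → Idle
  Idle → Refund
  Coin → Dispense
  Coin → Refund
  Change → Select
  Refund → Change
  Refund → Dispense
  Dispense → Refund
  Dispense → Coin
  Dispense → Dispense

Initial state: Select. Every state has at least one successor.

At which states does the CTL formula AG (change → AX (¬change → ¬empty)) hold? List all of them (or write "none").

{Select, Change}

States satisfying change → AX (¬change → ¬empty): {Select, Idle, Coin, Change, Refund}.
States satisfying AG (change → AX (¬change → ¬empty)): {Select, Change}.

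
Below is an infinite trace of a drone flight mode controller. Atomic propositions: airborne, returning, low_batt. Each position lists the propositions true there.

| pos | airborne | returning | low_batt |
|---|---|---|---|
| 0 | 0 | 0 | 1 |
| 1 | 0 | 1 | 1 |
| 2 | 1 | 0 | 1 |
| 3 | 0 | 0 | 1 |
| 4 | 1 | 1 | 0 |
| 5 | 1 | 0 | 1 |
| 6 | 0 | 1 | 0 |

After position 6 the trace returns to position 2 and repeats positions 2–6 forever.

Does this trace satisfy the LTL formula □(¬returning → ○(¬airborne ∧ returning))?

Violated

¬returning → ○(¬airborne ∧ returning) must hold at every position from 0 onward. It fails at position 2, so □(¬returning → ○(¬airborne ∧ returning)) is false.
Positions where ¬returning holds: 0, 2, 3, 5.
Check ○(¬airborne ∧ returning) at each: 0→ok, 2→fails, 3→fails, 5→ok.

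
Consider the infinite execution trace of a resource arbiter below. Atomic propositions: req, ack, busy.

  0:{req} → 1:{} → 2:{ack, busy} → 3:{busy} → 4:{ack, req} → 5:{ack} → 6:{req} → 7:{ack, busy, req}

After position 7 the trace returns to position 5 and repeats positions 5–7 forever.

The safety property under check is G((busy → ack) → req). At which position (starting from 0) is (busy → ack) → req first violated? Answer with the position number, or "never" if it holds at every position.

Check (busy → ack) → req at each position in order: 0 ✓.
At position 1 the labels are {}, so (busy → ack) → req is false there. This is the first violation.

1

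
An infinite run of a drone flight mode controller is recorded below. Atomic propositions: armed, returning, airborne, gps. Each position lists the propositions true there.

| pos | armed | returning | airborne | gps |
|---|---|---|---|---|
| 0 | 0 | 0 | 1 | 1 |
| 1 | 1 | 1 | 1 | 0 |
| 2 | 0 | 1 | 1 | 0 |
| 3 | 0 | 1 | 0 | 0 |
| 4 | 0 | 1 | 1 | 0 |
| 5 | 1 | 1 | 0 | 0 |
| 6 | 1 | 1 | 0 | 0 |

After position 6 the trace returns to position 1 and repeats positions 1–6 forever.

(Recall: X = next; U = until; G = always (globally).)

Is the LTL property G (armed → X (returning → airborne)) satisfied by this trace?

Does not hold

armed → X (returning → airborne) must hold at every position from 0 onward. It fails at position 5, so G (armed → X (returning → airborne)) is false.
Positions where armed holds: 1, 5, 6.
Check X (returning → airborne) at each: 1→ok, 5→fails, 6→ok.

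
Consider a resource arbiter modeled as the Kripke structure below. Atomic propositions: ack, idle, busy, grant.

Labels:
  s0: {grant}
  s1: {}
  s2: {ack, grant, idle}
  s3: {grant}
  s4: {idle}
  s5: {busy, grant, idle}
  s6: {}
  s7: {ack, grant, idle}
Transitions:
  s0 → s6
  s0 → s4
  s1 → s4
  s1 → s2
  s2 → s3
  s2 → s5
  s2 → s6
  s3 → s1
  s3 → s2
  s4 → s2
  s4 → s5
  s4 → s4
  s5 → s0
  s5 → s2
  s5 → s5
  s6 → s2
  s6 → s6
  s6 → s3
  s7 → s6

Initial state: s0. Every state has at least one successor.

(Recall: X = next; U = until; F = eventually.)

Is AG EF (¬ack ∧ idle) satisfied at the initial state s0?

States satisfying EF (¬ack ∧ idle): {s0, s1, s2, s3, s4, s5, s6, s7}.
States satisfying AG EF (¬ack ∧ idle): {s0, s1, s2, s3, s4, s5, s6, s7}.
Every state reachable from s0 satisfies EF (¬ack ∧ idle).
s0 ∈ Sat(AG EF (¬ack ∧ idle)).

Holds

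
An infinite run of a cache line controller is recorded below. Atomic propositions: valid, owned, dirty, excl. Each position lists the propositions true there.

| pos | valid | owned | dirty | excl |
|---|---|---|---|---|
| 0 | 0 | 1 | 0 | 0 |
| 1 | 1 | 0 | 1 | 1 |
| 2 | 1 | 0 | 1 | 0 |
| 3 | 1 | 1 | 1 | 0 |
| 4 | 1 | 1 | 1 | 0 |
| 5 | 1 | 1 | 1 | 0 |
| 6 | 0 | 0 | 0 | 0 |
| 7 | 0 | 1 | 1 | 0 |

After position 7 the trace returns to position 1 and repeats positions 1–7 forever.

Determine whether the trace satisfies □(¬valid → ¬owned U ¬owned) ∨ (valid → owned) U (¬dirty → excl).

Holds

¬valid → ¬owned U ¬owned must hold at every position from 0 onward. It fails at position 0, so □(¬valid → ¬owned U ¬owned) is false.
Positions where ¬valid holds: 0, 6, 7.
Check ¬owned U ¬owned at each: 0→fails, 6→ok, 7→fails.
Walking from position 0: ¬dirty → excl first holds at position 1, and valid → owned holds at every earlier position along the way, so (valid → owned) U (¬dirty → excl) holds.
At position 0: □(¬valid → ¬owned U ¬owned) is false; (valid → owned) U (¬dirty → excl) is true; so □(¬valid → ¬owned U ¬owned) ∨ (valid → owned) U (¬dirty → excl) is true.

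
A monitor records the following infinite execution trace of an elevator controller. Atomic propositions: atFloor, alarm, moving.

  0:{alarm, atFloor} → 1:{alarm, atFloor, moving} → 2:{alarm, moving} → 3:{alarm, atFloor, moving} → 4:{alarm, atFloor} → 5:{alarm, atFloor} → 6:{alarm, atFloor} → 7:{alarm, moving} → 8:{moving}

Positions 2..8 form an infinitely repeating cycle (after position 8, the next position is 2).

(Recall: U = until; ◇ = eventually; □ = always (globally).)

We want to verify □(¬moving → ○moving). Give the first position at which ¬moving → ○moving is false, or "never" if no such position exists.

Check ¬moving → ○moving at each position in order: 0 ✓, 1 ✓, 2 ✓, 3 ✓.
At position 4 the labels are {alarm, atFloor} and the next position 5 has {alarm, atFloor}, so ¬moving → ○moving is false there. This is the first violation.

4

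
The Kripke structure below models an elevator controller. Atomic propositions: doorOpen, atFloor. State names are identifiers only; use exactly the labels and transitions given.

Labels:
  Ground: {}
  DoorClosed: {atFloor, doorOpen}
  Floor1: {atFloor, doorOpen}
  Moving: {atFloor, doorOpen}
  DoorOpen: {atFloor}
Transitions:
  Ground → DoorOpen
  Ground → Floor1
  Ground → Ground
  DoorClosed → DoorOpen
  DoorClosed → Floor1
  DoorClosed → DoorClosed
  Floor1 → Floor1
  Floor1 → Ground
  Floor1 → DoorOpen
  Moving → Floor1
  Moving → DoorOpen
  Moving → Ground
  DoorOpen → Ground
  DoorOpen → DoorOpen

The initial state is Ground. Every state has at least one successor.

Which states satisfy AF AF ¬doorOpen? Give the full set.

States satisfying AF ¬doorOpen: {Ground, DoorOpen}.
States satisfying AF AF ¬doorOpen: {Ground, DoorOpen}.

{Ground, DoorOpen}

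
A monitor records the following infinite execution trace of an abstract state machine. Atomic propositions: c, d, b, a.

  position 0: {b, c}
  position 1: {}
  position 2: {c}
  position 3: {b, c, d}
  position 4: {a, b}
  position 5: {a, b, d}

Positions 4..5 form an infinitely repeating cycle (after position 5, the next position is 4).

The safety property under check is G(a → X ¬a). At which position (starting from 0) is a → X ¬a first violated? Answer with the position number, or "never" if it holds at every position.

Check a → X ¬a at each position in order: 0 ✓, 1 ✓, 2 ✓, 3 ✓.
At position 4 the labels are {a, b} and the next position 5 has {a, b, d}, so a → X ¬a is false there. This is the first violation.

4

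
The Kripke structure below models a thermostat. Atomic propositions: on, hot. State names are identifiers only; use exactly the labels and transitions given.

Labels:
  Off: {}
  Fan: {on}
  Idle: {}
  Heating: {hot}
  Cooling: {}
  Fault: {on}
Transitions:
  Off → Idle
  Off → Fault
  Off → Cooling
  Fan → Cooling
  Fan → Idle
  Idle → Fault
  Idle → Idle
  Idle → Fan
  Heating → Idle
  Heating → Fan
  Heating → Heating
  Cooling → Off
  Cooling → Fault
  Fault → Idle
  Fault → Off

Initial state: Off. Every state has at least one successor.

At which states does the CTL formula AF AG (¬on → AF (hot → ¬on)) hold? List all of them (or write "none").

States satisfying AG (¬on → AF (hot → ¬on)): {Off, Fan, Idle, Heating, Cooling, Fault}.
States satisfying AF AG (¬on → AF (hot → ¬on)): {Off, Fan, Idle, Heating, Cooling, Fault}.

{Off, Fan, Idle, Heating, Cooling, Fault}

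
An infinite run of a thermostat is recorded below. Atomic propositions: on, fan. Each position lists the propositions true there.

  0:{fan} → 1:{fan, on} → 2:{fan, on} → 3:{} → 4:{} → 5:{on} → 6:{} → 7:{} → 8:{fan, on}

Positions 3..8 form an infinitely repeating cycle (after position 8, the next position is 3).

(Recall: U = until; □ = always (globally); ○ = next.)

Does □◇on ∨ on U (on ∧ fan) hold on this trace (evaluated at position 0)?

◇on holds at every position 0..8, and those are all positions ever visited, so □◇on holds.
Walking from position 0: at position 0, on ∧ fan has not yet held and on fails, so on U (on ∧ fan) is false.
At position 0: □◇on is true; on U (on ∧ fan) is false; so □◇on ∨ on U (on ∧ fan) is true.

Satisfied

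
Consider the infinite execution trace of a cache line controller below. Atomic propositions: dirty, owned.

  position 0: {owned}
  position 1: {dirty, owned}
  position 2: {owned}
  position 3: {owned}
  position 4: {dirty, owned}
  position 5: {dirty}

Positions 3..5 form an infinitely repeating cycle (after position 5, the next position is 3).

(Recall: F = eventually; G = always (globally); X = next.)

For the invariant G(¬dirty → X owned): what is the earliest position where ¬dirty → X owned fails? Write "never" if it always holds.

never

¬dirty → X owned holds at every position 0..5, and those are all the positions the trace ever visits, so the invariant G(¬dirty → X owned) is never violated.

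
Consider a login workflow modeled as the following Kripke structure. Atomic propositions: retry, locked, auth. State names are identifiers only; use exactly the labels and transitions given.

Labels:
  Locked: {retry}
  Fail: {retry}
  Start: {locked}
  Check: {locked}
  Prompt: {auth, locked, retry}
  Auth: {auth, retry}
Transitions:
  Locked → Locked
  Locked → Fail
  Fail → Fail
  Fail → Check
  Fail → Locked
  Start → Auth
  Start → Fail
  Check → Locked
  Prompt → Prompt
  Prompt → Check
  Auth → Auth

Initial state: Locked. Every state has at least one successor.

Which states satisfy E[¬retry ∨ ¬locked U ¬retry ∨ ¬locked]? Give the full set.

{Locked, Fail, Start, Check, Auth}

States satisfying ¬retry ∨ ¬locked: {Locked, Fail, Start, Check, Auth}.
States satisfying E[¬retry ∨ ¬locked U ¬retry ∨ ¬locked]: {Locked, Fail, Start, Check, Auth}.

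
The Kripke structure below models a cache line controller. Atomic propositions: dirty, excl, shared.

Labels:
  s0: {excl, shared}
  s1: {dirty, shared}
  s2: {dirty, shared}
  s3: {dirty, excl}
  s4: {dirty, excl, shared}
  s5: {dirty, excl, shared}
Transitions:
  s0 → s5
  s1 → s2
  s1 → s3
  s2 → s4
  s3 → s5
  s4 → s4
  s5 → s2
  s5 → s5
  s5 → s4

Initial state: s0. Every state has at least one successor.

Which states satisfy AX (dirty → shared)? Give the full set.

States satisfying dirty → shared: {s0, s1, s2, s4, s5}.
States satisfying AX (dirty → shared): {s0, s2, s3, s4, s5}.

{s0, s2, s3, s4, s5}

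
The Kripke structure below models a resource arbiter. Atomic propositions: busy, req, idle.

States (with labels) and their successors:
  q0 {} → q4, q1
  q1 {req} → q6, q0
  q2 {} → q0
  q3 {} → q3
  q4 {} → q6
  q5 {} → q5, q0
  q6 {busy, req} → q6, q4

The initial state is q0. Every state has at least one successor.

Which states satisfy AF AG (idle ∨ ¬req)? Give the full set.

{q3}

States satisfying AG (idle ∨ ¬req): {q3}.
States satisfying AF AG (idle ∨ ¬req): {q3}.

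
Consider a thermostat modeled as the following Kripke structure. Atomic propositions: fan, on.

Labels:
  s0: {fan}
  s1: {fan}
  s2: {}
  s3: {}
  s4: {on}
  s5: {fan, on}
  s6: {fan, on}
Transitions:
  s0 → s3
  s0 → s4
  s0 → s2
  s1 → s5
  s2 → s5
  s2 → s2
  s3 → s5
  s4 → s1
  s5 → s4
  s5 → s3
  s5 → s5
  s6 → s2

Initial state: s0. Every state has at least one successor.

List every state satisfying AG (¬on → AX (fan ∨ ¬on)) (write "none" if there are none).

States satisfying ¬on → AX (fan ∨ ¬on): {s1, s2, s3, s4, s5, s6}.
States satisfying AG (¬on → AX (fan ∨ ¬on)): {s1, s2, s3, s4, s5, s6}.

{s1, s2, s3, s4, s5, s6}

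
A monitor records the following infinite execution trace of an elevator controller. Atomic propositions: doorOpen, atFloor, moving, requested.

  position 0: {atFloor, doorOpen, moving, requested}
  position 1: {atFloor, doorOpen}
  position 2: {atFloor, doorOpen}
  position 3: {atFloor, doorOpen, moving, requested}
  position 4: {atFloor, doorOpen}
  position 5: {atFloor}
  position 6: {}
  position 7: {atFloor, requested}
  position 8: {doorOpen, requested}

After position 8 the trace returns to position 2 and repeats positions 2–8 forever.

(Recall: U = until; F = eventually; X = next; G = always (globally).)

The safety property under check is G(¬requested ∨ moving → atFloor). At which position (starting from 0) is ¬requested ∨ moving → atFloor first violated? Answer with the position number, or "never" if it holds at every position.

Check ¬requested ∨ moving → atFloor at each position in order: 0 ✓, 1 ✓, 2 ✓, 3 ✓, 4 ✓, 5 ✓.
At position 6 the labels are {}, so ¬requested ∨ moving → atFloor is false there. This is the first violation.

6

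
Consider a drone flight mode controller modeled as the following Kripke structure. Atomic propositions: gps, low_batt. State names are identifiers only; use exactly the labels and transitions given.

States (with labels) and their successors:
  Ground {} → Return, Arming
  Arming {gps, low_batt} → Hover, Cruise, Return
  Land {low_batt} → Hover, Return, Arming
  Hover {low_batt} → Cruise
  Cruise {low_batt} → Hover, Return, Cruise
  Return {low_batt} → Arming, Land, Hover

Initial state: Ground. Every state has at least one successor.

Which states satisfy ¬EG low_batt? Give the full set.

{Ground}

States satisfying low_batt: {Arming, Land, Hover, Cruise, Return}.
States satisfying EG low_batt: {Arming, Land, Hover, Cruise, Return}.
States satisfying ¬EG low_batt: {Ground}.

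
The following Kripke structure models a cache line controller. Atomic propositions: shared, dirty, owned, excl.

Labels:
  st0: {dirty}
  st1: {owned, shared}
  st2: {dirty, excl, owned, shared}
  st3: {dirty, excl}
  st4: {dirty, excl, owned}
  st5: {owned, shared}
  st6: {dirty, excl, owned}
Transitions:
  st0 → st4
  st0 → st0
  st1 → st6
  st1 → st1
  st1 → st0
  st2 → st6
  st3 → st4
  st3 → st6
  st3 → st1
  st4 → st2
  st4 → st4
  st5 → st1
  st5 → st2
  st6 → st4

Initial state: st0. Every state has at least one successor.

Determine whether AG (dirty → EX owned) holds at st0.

States satisfying dirty → EX owned: {st0, st1, st2, st3, st4, st5, st6}.
States satisfying AG (dirty → EX owned): {st0, st1, st2, st3, st4, st5, st6}.
Every state reachable from st0 satisfies dirty → EX owned.
st0 ∈ Sat(AG (dirty → EX owned)).

Holds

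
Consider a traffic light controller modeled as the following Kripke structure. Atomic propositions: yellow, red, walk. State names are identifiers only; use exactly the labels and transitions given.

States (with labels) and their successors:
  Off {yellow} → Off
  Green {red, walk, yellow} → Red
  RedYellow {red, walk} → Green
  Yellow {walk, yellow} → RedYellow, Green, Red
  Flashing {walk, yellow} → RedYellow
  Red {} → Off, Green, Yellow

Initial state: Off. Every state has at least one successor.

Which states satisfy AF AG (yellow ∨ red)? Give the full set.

{Off}

States satisfying AG (yellow ∨ red): {Off}.
States satisfying AF AG (yellow ∨ red): {Off}.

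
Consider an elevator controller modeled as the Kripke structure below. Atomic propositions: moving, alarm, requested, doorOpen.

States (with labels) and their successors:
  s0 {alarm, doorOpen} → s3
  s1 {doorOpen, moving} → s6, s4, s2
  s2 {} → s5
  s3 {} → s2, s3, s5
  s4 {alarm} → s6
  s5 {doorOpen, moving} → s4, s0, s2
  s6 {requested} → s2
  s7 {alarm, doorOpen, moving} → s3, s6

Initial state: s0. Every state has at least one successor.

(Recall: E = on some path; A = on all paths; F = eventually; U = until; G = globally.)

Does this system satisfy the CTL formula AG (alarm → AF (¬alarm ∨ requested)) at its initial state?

Holds

States satisfying alarm → AF (¬alarm ∨ requested): {s0, s1, s2, s3, s4, s5, s6, s7}.
States satisfying AG (alarm → AF (¬alarm ∨ requested)): {s0, s1, s2, s3, s4, s5, s6, s7}.
Every state reachable from s0 satisfies alarm → AF (¬alarm ∨ requested).
s0 ∈ Sat(AG (alarm → AF (¬alarm ∨ requested))).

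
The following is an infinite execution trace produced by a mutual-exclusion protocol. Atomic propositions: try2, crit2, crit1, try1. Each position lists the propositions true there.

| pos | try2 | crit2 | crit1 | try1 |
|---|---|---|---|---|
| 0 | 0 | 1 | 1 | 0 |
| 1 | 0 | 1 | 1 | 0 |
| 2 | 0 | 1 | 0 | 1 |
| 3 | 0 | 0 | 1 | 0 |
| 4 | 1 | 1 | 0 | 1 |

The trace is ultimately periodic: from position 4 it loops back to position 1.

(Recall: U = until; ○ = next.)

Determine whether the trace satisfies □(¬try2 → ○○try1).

Does not hold

¬try2 → ○○try1 must hold at every position from 0 onward. It fails at position 1, so □(¬try2 → ○○try1) is false.
Positions where ¬try2 holds: 0, 1, 2, 3.
Check ○○try1 at each: 0→ok, 1→fails, 2→ok, 3→fails.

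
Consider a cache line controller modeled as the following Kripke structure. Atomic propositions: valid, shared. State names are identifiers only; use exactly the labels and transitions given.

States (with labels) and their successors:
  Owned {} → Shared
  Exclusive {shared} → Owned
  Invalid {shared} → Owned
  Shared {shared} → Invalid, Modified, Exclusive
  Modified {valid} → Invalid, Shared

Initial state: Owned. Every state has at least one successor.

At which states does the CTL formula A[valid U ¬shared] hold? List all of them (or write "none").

{Owned, Modified}

States satisfying valid: {Modified}.
States satisfying ¬shared: {Owned, Modified}.
States satisfying A[valid U ¬shared]: {Owned, Modified}.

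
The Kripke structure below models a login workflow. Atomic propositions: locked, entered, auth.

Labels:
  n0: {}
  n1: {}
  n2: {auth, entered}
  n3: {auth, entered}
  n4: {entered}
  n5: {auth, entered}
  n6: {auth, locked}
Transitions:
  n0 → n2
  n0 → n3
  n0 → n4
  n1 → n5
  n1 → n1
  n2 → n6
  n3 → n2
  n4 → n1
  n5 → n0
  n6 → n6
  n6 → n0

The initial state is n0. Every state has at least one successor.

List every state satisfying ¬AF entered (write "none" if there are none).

{n1, n6}

States satisfying entered: {n2, n3, n4, n5}.
States satisfying AF entered: {n0, n2, n3, n4, n5}.
States satisfying ¬AF entered: {n1, n6}.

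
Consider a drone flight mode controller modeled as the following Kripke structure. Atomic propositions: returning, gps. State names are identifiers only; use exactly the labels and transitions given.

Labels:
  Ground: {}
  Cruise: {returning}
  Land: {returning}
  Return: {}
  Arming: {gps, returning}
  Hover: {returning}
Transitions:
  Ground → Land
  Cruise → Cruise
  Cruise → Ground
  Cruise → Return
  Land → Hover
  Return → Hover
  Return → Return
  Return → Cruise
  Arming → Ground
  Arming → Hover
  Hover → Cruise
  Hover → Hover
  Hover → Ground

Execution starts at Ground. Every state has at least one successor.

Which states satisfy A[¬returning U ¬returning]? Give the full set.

States satisfying ¬returning: {Ground, Return}.
States satisfying A[¬returning U ¬returning]: {Ground, Return}.

{Ground, Return}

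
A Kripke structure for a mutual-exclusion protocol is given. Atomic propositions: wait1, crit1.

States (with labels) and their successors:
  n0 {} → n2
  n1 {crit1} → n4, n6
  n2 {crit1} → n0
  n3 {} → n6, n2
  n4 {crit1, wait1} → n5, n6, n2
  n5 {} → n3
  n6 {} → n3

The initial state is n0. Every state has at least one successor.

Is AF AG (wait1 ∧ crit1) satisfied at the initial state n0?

Violated

States satisfying AG (wait1 ∧ crit1): ∅.
States satisfying AF AG (wait1 ∧ crit1): ∅.
There is a path from n0 along which AG (wait1 ∧ crit1) never holds.
n0 ∉ Sat(AF AG (wait1 ∧ crit1)).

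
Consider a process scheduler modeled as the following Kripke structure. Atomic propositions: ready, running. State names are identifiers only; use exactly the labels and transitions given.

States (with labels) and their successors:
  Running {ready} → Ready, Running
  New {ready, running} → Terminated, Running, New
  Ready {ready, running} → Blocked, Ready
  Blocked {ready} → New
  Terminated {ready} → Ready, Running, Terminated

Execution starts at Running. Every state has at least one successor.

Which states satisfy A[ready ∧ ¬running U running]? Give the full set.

States satisfying ready ∧ ¬running: {Running, Blocked, Terminated}.
States satisfying running: {New, Ready}.
States satisfying A[ready ∧ ¬running U running]: {New, Ready, Blocked}.

{New, Ready, Blocked}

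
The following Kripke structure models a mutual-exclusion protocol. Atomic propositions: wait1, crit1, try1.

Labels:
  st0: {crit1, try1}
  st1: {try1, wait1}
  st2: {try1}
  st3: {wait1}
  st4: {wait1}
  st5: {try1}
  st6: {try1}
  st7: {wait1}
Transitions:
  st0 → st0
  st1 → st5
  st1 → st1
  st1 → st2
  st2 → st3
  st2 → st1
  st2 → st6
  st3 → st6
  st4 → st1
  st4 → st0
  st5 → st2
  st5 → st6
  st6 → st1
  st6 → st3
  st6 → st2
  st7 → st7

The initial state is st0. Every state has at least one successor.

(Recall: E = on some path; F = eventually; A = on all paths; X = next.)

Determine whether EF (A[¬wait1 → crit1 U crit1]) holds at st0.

Yes

States satisfying A[¬wait1 → crit1 U crit1]: {st0}.
States satisfying EF (A[¬wait1 → crit1 U crit1]): {st0, st4}.
Some path from st0 reaches a state where A[¬wait1 → crit1 U crit1] holds.
st0 ∈ Sat(EF (A[¬wait1 → crit1 U crit1])).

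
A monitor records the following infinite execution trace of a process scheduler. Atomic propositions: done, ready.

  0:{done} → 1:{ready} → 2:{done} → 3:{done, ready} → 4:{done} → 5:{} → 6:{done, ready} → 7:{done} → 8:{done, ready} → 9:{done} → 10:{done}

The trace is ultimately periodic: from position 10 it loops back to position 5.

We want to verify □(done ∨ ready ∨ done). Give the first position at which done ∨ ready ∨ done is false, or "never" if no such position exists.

5

Check done ∨ ready ∨ done at each position in order: 0 ✓, 1 ✓, 2 ✓, 3 ✓, 4 ✓.
At position 5 the labels are {}, so done ∨ ready ∨ done is false there. This is the first violation.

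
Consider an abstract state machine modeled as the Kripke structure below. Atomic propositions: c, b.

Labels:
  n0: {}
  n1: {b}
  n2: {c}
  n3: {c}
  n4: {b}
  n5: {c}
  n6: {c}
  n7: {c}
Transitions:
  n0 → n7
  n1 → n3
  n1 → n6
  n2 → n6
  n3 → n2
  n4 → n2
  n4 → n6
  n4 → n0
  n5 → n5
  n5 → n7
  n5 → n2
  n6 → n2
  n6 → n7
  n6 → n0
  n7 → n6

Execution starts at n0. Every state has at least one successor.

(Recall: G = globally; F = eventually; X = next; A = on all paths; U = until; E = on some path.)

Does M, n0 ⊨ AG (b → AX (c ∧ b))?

Yes

States satisfying b → AX (c ∧ b): {n0, n2, n3, n5, n6, n7}.
States satisfying AG (b → AX (c ∧ b)): {n0, n2, n3, n5, n6, n7}.
Every state reachable from n0 satisfies b → AX (c ∧ b).
n0 ∈ Sat(AG (b → AX (c ∧ b))).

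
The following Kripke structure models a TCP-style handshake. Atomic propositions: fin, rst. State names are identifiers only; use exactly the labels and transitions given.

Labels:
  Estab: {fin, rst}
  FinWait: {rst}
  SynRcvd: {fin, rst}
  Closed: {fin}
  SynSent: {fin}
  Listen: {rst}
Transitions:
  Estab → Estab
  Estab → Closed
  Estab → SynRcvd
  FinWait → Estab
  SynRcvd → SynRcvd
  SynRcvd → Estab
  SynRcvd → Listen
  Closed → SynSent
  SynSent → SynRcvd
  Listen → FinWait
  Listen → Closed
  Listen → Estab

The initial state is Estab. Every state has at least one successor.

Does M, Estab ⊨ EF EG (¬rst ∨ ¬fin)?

Violated

States satisfying EG (¬rst ∨ ¬fin): ∅.
States satisfying EF EG (¬rst ∨ ¬fin): ∅.
No suitable path/successor from Estab witnesses the formula.
Estab ∉ Sat(EF EG (¬rst ∨ ¬fin)).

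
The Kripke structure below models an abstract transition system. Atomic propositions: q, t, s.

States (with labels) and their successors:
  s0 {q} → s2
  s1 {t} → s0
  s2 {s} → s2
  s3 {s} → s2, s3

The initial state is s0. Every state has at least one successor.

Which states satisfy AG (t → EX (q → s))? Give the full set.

States satisfying t → EX (q → s): {s0, s2, s3}.
States satisfying AG (t → EX (q → s)): {s0, s2, s3}.

{s0, s2, s3}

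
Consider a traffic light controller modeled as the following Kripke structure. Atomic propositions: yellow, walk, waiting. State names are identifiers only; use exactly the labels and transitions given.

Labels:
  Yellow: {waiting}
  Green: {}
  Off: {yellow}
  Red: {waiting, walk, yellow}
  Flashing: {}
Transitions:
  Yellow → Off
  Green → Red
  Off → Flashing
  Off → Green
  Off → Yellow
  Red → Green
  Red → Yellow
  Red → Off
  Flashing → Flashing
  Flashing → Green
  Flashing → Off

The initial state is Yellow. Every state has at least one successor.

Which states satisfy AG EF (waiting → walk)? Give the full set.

States satisfying EF (waiting → walk): {Yellow, Green, Off, Red, Flashing}.
States satisfying AG EF (waiting → walk): {Yellow, Green, Off, Red, Flashing}.

{Yellow, Green, Off, Red, Flashing}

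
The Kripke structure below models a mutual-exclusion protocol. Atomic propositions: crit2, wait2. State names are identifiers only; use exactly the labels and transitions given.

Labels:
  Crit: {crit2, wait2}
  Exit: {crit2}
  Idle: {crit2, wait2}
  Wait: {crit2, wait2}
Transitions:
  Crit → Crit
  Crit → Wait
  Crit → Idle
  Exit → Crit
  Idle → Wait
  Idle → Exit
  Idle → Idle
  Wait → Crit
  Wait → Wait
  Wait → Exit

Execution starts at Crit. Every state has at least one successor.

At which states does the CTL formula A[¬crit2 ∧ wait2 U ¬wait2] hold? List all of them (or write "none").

{Exit}

States satisfying ¬crit2 ∧ wait2: ∅.
States satisfying ¬wait2: {Exit}.
States satisfying A[¬crit2 ∧ wait2 U ¬wait2]: {Exit}.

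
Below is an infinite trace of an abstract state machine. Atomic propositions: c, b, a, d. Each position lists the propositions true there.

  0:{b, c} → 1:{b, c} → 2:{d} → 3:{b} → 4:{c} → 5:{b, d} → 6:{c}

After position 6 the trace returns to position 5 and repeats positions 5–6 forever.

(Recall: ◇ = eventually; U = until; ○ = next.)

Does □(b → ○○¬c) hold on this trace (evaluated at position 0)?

b → ○○¬c holds at every position 0..6, and those are all positions ever visited, so □(b → ○○¬c) holds.
Positions where b holds: 0, 1, 3, 5.
Check ○○¬c at each: 0→ok, 1→ok, 3→ok, 5→ok.

Satisfied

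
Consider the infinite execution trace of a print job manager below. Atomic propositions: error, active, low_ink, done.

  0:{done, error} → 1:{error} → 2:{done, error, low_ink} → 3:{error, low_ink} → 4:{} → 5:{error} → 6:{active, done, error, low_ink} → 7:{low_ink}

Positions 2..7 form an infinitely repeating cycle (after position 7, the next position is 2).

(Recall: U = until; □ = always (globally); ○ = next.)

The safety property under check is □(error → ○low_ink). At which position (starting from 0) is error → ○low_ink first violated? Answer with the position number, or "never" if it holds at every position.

0

At position 0 the labels are {done, error} and the next position 1 has {error}, so error → ○low_ink is false there. This is the first violation.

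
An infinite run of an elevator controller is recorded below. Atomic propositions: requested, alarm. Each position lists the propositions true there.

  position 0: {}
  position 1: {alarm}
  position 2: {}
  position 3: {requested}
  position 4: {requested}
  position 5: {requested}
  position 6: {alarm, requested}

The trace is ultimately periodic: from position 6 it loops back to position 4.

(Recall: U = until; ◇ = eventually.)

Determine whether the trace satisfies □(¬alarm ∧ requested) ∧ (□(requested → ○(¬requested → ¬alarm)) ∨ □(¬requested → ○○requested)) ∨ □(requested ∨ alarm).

requested ∨ alarm must hold at every position from 0 onward. It fails at position 0, so □(requested ∨ alarm) is false.
At position 0: □(¬alarm ∧ requested) ∧ (□(requested → ○(¬requested → ¬alarm)) ∨ □(¬requested → ○○requested)) is false; □(requested ∨ alarm) is false; so □(¬alarm ∧ requested) ∧ (□(requested → ○(¬requested → ¬alarm)) ∨ □(¬requested → ○○requested)) ∨ □(requested ∨ alarm) is false.

Does not hold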